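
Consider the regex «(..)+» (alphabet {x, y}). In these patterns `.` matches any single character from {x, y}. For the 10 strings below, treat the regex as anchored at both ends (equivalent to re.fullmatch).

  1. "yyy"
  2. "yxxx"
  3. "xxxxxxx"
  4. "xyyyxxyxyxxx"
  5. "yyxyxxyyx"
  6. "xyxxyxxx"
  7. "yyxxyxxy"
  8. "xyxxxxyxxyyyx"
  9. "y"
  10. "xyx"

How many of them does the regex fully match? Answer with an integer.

1 → no match
2 → match
3 → no match
4 → match
5 → no match
6 → match
7 → match
8 → no match
9 → no match
10 → no match
Total matched: 4

4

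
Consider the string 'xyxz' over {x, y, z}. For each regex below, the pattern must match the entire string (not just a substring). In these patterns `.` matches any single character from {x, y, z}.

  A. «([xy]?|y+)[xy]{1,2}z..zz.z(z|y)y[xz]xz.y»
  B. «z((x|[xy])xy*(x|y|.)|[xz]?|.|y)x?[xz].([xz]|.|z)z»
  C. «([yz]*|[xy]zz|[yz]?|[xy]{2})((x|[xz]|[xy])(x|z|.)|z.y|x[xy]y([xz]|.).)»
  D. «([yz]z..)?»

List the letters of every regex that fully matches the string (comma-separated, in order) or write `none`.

C

A → no match — must end with 'y'
B → no match — must start with 'z'
C → match
D → no match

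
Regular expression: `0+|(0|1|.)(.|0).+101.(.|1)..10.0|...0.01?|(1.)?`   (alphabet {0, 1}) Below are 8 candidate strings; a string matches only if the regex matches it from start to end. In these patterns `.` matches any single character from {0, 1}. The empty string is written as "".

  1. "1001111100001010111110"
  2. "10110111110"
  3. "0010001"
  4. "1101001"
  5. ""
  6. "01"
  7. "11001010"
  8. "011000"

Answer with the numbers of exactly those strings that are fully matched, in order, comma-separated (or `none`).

1 → no match
2 → no match
3 → match
4 → no match
5 → match
6 → no match
7 → no match
8 → match

3, 5, 8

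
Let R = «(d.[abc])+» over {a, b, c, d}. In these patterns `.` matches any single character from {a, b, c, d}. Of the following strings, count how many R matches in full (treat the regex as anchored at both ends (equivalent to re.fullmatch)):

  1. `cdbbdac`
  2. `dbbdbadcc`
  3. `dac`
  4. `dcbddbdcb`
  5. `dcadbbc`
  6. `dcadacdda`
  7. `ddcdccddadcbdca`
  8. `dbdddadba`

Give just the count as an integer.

5

1. `cdbbdac` → no match — must start with `d`
2. `dbbdbadcc` → match
3. `dac` → match
4. `dcbddbdcb` → match
5. `dcadbbc` → no match
6. `dcadacdda` → match
7 → match
8. `dbdddadba` → no match
Total matched: 5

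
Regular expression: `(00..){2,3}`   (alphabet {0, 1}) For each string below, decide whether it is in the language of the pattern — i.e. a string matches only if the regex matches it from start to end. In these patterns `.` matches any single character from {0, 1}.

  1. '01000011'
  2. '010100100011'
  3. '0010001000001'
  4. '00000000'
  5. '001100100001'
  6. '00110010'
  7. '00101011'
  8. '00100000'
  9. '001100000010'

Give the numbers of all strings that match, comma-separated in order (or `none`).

4, 5, 6, 8, 9

1 → no match — must start with '00'
2 → no match — must start with '00'
3 → no match
4 → match
5 → match
6 → match
7 → no match
8 → match
9 → match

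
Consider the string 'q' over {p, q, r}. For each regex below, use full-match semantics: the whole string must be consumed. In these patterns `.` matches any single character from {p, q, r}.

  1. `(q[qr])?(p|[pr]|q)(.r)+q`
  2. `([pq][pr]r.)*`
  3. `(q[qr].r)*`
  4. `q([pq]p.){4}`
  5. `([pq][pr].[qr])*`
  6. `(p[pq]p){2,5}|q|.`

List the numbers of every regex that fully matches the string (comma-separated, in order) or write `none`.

1 → no match — must end with 'rq'
2 → no match
3 → no match
4 → no match
5 → no match
6 → match

6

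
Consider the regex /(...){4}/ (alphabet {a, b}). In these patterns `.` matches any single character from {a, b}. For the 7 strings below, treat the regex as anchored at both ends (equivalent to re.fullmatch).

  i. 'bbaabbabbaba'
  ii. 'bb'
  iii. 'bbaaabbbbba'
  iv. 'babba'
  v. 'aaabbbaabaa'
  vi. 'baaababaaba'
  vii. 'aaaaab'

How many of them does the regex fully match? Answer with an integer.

1

i → match
ii → no match
iii → no match
iv → no match
v → no match
vi → no match
vii → no match
Total matched: 1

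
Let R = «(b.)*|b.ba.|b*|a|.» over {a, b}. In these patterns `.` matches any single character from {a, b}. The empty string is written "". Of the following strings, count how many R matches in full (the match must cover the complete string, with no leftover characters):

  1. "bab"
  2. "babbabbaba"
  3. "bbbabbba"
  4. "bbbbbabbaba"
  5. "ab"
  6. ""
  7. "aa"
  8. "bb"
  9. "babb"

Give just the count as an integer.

1. "bab" → no match
2. "babbabbaba" → no match
3. "bbbabbba" → match
4. "bbbbbabbaba" → no match
5. "ab" → no match
6. "" → match
7. "aa" → no match
8. "bb" → match
9. "babb" → match
Total matched: 4

4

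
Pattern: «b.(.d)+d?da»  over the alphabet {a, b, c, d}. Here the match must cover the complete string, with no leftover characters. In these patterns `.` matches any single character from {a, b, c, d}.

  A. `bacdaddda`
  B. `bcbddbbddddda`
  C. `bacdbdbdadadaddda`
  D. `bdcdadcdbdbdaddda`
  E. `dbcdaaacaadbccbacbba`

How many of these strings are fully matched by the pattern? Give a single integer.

A → match
B → no match
C → match
D → match
E → no match — must start with `b`
Total matched: 3

3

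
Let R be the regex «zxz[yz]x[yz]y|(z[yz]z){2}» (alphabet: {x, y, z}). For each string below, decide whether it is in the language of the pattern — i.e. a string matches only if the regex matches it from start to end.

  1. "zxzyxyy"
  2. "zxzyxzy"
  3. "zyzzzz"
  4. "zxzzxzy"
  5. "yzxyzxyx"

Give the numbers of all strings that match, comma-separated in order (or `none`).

1. "zxzyxyy" → match
2. "zxzyxzy" → match
3. "zyzzzz" → match
4. "zxzzxzy" → match
5. "yzxyzxyx" → no match

1, 2, 3, 4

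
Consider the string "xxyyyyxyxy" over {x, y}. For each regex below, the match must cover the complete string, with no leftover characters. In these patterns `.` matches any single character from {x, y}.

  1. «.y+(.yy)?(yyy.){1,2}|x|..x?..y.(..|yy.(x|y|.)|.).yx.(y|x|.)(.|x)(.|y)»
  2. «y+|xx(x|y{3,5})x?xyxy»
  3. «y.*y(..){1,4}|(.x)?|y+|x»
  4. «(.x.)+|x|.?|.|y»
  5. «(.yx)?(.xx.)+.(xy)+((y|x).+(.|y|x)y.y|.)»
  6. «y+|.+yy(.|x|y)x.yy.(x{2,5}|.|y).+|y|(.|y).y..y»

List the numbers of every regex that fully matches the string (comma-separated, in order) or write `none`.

1 → no match
2 → match
3 → no match
4 → no match
5 → no match
6 → no match

2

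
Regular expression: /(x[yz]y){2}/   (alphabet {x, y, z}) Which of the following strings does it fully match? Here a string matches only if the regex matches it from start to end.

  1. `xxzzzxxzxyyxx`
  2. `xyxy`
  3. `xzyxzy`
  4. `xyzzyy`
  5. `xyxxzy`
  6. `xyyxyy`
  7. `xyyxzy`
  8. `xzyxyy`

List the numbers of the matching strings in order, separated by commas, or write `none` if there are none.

1 → no match — must end with `y`
2. `xyxy` → no match
3. `xzyxzy` → match
4. `xyzzyy` → no match
5. `xyxxzy` → no match
6. `xyyxyy` → match
7. `xyyxzy` → match
8. `xzyxyy` → match

3, 6, 7, 8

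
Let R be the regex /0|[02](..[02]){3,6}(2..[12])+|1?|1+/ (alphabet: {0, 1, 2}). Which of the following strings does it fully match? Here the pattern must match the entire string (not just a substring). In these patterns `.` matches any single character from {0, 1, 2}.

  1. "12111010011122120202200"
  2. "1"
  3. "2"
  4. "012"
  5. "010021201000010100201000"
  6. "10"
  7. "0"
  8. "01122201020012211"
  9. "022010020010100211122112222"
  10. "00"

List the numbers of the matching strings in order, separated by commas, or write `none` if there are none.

1 → no match
2 → match
3 → no match
4 → no match
5 → no match
6 → no match
7 → match
8 → no match
9 → no match
10 → no match

2, 7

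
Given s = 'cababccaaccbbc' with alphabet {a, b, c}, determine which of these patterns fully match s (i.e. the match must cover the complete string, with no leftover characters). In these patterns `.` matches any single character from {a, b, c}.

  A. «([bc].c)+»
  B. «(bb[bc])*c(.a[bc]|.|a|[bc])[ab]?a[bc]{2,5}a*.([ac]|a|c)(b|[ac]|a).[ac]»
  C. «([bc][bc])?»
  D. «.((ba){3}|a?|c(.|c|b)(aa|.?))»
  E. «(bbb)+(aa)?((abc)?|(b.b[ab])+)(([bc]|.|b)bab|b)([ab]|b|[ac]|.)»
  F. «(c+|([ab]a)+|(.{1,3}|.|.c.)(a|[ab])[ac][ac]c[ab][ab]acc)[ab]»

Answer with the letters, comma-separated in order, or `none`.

B

A → no match
B → match
C → no match
D → no match
E → no match — must start with 'bbb'
F → no match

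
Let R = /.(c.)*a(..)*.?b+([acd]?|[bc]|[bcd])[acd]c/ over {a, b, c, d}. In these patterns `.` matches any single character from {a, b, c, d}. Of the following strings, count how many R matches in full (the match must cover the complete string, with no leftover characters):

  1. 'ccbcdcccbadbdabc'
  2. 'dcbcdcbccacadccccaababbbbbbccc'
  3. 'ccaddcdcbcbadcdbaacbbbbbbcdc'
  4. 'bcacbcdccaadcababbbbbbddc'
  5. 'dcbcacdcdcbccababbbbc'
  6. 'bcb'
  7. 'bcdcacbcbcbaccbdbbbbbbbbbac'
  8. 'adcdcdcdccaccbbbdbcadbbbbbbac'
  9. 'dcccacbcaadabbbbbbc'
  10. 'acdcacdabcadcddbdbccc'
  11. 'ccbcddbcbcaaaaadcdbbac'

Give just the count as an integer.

1 → no match
2 → match
3 → no match
4 → match
5 → no match
6 → no match — must end with 'c'
7 → match
8 → no match
9 → no match
10 → match
11 → no match
Total matched: 4

4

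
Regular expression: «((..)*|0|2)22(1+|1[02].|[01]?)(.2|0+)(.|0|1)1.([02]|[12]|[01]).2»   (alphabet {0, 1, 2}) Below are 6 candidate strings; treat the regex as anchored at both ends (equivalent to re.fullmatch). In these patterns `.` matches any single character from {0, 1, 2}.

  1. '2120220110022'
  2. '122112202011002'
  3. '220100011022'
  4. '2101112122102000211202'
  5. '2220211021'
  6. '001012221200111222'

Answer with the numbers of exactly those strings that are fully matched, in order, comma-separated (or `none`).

1, 4, 6

1 → match
2 → no match
3 → no match
4 → match
5 → no match — must end with '2'
6 → match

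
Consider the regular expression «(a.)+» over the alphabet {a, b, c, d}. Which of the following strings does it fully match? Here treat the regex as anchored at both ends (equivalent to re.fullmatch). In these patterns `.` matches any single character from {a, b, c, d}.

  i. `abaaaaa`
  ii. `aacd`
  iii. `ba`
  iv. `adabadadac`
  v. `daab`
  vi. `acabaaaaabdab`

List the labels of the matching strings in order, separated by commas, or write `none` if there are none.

iv

i → no match
ii → no match
iii → no match — must start with `a`
iv → match
v → no match — must start with `a`
vi → no match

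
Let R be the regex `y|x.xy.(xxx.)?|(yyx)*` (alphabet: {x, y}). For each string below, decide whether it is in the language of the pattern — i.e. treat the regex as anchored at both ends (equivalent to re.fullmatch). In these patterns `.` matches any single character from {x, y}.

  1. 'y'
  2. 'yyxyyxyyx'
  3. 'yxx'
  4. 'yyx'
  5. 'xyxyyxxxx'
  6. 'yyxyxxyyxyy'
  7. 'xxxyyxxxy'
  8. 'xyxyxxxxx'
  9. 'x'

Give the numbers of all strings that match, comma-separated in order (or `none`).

1. 'y' → match
2. 'yyxyyxyyx' → match
3. 'yxx' → no match
4. 'yyx' → match
5. 'xyxyyxxxx' → match
6. 'yyxyxxyyxyy' → no match
7. 'xxxyyxxxy' → match
8. 'xyxyxxxxx' → match
9. 'x' → no match

1, 2, 4, 5, 7, 8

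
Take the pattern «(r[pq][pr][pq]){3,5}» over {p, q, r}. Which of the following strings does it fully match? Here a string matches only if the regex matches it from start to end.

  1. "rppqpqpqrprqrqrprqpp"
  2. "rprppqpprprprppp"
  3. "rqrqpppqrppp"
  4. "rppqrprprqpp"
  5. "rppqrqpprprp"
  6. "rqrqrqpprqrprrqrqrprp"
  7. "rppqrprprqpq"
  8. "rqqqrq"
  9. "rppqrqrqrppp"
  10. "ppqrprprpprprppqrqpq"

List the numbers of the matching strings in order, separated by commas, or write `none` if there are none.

1 → no match
2 → no match
3 → no match
4 → match
5 → match
6 → no match
7 → match
8 → no match
9 → match
10 → no match — must start with "r"

4, 5, 7, 9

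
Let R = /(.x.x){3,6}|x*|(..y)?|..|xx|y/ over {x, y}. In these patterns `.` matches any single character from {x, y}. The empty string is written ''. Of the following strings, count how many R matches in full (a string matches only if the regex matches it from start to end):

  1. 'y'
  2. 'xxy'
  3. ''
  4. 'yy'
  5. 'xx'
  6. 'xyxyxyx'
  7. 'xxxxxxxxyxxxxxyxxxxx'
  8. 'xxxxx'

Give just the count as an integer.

7

1. 'y' → match
2. 'xxy' → match
3. '' → match
4. 'yy' → match
5. 'xx' → match
6. 'xyxyxyx' → no match
7 → match
8. 'xxxxx' → match
Total matched: 7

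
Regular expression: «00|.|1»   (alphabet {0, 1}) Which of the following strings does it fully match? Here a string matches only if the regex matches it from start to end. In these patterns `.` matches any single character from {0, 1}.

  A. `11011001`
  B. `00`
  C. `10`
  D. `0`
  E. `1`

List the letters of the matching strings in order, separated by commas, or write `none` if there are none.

B, D, E

A → no match
B → match
C → no match
D → match
E → match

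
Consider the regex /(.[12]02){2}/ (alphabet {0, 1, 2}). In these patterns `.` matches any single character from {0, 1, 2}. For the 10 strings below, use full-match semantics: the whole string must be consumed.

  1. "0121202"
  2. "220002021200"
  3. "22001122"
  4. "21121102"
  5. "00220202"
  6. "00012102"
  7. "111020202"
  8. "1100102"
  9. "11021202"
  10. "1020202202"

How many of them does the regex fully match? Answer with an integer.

1. "0121202" → no match
2. "220002021200" → no match — must end with "02"
3. "22001122" → no match — must end with "02"
4. "21121102" → no match
5. "00220202" → no match
6. "00012102" → no match
7. "111020202" → no match
8. "1100102" → no match
9. "11021202" → match
10. "1020202202" → no match
Total matched: 1

1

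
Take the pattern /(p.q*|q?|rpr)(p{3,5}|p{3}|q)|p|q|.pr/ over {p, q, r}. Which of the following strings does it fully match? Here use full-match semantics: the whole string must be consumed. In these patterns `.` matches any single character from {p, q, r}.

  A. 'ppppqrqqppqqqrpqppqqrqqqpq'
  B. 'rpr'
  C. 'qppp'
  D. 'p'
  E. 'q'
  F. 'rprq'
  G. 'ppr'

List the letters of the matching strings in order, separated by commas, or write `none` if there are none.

B, C, D, E, F, G

A → no match
B. 'rpr' → match
C. 'qppp' → match
D. 'p' → match
E. 'q' → match
F. 'rprq' → match
G. 'ppr' → match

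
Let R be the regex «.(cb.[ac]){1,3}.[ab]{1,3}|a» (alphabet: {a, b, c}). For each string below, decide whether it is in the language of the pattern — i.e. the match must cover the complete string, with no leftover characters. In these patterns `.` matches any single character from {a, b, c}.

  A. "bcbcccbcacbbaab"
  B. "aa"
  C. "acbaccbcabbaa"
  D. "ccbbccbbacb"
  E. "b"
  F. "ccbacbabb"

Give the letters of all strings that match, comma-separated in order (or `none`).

A → match
B → no match
C → match
D → match
E → no match
F → match

A, C, D, F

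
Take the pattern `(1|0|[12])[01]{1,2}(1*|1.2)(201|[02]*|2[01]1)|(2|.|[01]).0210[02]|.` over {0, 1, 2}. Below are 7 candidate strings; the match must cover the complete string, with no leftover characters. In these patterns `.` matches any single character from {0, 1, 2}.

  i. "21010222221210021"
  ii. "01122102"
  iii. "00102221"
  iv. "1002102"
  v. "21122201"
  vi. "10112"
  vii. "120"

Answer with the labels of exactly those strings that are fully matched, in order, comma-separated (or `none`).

iv, v, vi

i → no match
ii → no match
iii → no match
iv → match
v → match
vi → match
vii → no match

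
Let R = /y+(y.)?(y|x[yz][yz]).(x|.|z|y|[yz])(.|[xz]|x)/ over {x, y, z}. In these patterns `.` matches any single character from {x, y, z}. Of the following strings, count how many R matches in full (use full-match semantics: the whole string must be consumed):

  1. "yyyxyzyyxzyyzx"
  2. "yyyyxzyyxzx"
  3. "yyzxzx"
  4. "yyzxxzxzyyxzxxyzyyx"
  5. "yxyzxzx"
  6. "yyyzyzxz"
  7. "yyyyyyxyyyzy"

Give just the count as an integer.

1 → no match
2 → no match
3 → no match
4 → no match
5 → match
6 → match
7 → match
Total matched: 3

3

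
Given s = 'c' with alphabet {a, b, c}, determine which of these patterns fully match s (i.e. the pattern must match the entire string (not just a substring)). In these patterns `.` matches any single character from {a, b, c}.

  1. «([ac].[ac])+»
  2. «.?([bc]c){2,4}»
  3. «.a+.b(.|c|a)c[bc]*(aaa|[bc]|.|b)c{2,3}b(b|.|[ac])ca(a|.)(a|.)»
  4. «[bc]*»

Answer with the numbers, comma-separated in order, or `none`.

4

1 → no match
2 → no match
3 → no match
4 → match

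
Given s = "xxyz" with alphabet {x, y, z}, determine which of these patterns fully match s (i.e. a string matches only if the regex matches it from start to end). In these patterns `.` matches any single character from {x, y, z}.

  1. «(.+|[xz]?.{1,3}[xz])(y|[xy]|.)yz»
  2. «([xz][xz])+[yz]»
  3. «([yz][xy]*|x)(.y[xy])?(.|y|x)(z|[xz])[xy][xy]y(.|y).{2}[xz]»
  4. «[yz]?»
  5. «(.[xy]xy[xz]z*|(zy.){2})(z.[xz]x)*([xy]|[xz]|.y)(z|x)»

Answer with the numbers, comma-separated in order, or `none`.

1 → match
2 → no match
3 → no match
4 → no match
5 → no match

1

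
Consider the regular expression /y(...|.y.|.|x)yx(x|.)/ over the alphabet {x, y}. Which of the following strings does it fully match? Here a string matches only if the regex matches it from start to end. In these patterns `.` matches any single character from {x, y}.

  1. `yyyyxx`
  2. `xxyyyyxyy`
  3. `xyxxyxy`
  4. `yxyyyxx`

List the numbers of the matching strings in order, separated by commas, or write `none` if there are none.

1 → no match
2 → no match — must start with `y`
3 → no match — must start with `y`
4 → match

4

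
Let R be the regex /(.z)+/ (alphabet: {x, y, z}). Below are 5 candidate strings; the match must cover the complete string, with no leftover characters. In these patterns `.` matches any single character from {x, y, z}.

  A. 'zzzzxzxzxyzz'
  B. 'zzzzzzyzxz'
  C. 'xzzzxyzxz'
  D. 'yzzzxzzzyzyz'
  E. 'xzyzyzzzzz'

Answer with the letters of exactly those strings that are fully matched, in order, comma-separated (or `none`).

A → no match
B → match
C → no match
D → match
E → match

B, D, E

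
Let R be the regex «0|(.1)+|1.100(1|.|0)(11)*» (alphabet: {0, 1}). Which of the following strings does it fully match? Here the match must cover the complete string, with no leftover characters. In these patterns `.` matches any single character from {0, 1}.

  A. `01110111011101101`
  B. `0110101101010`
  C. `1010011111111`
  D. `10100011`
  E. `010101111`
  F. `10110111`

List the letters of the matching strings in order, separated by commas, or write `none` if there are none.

D

A → no match
B → no match
C → no match
D. `10100011` → match
E. `010101111` → no match
F. `10110111` → no match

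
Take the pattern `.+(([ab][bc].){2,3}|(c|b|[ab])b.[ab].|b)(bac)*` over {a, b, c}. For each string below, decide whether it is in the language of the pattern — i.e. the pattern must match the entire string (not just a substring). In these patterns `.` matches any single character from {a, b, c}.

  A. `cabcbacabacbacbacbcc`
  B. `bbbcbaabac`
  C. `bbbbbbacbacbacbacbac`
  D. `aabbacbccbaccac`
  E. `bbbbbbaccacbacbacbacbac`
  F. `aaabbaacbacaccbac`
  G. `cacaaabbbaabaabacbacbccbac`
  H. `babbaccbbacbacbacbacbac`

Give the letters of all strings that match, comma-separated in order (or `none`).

A → no match
B. `bbbcbaabac` → no match
C → match
D → no match
E → no match
F → no match
G → no match
H → match

C, H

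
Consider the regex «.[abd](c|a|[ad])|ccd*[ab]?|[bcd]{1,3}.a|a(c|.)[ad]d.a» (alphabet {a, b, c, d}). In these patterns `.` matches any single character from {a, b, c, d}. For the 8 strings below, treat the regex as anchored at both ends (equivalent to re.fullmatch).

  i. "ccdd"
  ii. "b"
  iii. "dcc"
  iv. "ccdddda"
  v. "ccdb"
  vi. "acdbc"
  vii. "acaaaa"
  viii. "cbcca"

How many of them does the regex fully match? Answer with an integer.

i. "ccdd" → match
ii. "b" → no match
iii. "dcc" → no match
iv. "ccdddda" → match
v. "ccdb" → match
vi. "acdbc" → no match
vii. "acaaaa" → no match
viii. "cbcca" → match
Total matched: 4

4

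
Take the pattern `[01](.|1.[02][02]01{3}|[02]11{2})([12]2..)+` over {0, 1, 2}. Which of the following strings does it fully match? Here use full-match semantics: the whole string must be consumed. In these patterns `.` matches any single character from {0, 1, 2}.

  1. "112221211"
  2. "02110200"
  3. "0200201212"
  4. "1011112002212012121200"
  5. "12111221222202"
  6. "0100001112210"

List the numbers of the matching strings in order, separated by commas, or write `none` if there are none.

6

1 → no match
2 → no match
3 → no match
4 → no match
5 → no match
6 → match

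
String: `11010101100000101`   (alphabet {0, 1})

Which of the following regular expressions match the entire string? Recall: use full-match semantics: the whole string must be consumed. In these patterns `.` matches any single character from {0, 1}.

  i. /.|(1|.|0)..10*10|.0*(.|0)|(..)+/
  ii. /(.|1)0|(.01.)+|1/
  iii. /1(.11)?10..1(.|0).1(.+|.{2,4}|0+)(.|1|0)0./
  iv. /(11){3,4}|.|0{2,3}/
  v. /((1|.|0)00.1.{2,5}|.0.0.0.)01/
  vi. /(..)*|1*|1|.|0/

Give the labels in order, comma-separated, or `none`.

iii

i → no match
ii → no match
iii → match
iv → no match
v → no match
vi → no match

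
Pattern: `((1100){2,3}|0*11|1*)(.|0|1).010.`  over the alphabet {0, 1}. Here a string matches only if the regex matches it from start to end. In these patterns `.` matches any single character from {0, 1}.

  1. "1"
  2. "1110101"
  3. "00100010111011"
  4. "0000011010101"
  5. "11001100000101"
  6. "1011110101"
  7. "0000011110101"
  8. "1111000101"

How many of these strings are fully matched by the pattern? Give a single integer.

5

1 → no match
2 → match
3 → no match
4 → match
5 → match
6 → no match
7 → match
8 → match
Total matched: 5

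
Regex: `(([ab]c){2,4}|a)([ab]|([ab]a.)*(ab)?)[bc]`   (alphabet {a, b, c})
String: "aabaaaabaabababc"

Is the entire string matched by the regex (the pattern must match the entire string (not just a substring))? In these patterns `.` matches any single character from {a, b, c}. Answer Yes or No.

No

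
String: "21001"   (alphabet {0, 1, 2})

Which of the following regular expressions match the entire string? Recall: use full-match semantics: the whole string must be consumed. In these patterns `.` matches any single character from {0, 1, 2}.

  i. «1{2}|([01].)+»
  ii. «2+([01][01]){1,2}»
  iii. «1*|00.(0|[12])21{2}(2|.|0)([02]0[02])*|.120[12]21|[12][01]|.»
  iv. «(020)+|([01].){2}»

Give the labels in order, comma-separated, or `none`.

ii

i → no match
ii → match
iii → no match
iv → no match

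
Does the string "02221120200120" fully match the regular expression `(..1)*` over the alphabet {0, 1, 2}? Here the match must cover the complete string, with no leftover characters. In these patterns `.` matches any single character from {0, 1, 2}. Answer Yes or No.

No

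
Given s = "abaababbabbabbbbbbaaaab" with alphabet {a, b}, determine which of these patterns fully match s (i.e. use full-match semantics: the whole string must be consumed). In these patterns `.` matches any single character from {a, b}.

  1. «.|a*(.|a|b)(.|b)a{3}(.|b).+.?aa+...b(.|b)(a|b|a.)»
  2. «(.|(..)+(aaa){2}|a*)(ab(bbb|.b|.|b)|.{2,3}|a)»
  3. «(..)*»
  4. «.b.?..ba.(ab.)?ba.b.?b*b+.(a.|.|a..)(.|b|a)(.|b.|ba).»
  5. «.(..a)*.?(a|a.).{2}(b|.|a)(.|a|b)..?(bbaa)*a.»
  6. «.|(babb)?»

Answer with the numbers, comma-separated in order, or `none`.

1 → no match
2 → no match
3 → no match
4 → match
5 → no match
6 → no match

4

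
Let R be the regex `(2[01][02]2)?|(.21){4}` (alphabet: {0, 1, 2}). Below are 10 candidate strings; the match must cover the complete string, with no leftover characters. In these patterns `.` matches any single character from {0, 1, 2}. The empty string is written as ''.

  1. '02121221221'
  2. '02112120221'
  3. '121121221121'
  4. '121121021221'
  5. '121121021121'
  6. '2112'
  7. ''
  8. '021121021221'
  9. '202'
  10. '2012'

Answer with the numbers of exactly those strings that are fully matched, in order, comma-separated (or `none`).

1 → no match
2 → no match
3 → match
4 → match
5 → match
6 → no match
7 → match
8 → match
9 → no match
10 → no match

3, 4, 5, 7, 8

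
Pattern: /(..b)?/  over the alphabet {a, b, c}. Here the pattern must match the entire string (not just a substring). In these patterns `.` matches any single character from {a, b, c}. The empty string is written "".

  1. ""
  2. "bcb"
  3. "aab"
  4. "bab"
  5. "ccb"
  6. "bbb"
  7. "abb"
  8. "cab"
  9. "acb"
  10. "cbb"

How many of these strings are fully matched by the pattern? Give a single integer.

10

1 → match
2 → match
3 → match
4 → match
5 → match
6 → match
7 → match
8 → match
9 → match
10 → match
Total matched: 10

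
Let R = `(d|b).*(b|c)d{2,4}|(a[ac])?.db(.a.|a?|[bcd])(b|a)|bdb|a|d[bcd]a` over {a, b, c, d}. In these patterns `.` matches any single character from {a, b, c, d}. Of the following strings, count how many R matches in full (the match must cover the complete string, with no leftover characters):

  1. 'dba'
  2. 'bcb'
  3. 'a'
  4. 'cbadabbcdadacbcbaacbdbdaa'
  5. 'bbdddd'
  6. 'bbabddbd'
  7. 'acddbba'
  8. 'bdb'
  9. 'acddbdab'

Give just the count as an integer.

5

1. 'dba' → match
2. 'bcb' → no match
3. 'a' → match
4 → no match
5. 'bbdddd' → match
6. 'bbabddbd' → no match
7. 'acddbba' → match
8. 'bdb' → match
9. 'acddbdab' → no match
Total matched: 5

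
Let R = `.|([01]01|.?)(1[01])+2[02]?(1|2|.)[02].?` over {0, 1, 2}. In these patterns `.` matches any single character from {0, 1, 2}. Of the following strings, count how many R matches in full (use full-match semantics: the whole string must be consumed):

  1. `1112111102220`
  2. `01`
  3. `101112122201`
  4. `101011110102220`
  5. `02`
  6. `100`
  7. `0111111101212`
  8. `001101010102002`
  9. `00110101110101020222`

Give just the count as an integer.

1 → no match
2 → no match
3 → no match
4 → no match
5 → no match
6 → no match
7 → no match
8 → match
9 → match
Total matched: 2

2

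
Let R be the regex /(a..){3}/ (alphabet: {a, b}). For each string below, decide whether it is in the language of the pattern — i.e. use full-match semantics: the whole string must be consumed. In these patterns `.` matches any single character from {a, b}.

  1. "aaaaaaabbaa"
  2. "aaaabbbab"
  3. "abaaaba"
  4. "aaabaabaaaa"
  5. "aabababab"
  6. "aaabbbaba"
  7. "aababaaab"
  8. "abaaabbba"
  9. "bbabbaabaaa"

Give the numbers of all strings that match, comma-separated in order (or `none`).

7

1. "aaaaaaabbaa" → no match
2. "aaaabbbab" → no match
3. "abaaaba" → no match
4. "aaabaabaaaa" → no match
5. "aabababab" → no match
6. "aaabbbaba" → no match
7. "aababaaab" → match
8. "abaaabbba" → no match
9. "bbabbaabaaa" → no match — must start with "a"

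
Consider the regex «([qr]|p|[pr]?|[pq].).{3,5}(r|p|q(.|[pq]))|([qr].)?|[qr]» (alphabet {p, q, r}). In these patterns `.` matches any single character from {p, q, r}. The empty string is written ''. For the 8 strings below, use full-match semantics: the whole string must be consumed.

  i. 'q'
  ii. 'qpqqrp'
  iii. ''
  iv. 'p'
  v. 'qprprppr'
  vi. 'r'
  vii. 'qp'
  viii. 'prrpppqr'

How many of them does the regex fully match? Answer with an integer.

7

i. 'q' → match
ii. 'qpqqrp' → match
iii. '' → match
iv. 'p' → no match
v. 'qprprppr' → match
vi. 'r' → match
vii. 'qp' → match
viii. 'prrpppqr' → match
Total matched: 7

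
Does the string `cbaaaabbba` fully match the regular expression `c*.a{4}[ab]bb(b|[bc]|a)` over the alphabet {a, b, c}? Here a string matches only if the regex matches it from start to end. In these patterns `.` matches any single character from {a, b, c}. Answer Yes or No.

Yes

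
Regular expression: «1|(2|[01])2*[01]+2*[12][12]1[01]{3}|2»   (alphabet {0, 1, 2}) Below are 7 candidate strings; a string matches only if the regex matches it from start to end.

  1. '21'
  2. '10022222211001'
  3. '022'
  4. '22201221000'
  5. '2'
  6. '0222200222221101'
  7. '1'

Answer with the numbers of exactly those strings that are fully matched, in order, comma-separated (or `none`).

2, 4, 5, 6, 7

1 → no match
2 → match
3 → no match
4 → match
5 → match
6 → match
7 → match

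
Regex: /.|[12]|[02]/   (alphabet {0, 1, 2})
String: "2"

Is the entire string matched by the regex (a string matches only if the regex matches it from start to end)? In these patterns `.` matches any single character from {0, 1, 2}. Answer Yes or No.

Yes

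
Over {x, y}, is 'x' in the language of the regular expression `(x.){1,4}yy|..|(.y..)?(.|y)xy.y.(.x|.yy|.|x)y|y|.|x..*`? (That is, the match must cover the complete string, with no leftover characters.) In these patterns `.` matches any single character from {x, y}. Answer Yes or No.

Yes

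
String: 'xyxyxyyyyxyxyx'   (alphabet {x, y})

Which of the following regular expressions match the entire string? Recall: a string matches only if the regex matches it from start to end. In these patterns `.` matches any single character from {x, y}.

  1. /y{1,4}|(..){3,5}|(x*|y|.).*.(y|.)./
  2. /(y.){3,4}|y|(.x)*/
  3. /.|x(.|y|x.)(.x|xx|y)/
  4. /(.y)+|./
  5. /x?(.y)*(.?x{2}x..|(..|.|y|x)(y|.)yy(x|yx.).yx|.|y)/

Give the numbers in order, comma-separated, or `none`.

1, 5

1 → match
2 → no match
3 → no match
4 → no match
5 → match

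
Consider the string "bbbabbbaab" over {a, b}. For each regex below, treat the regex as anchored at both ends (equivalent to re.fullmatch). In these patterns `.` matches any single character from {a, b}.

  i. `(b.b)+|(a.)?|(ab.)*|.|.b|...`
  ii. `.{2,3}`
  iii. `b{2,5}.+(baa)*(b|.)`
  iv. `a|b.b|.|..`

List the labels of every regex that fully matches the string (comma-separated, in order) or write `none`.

i → no match
ii → no match
iii → match
iv → no match

iii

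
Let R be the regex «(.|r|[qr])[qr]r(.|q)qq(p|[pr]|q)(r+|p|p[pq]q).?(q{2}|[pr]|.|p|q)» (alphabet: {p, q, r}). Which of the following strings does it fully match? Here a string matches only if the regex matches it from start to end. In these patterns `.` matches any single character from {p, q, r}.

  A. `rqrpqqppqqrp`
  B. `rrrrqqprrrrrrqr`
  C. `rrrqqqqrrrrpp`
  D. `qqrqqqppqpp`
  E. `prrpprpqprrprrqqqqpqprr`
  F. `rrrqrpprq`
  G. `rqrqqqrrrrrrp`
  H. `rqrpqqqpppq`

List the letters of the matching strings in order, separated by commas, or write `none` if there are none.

A. `rqrpqqppqqrp` → match
B → match
C → match
D. `qqrqqqppqpp` → no match
E → no match
F. `rrrqrpprq` → no match
G → match
H. `rqrpqqqpppq` → no match

A, B, C, G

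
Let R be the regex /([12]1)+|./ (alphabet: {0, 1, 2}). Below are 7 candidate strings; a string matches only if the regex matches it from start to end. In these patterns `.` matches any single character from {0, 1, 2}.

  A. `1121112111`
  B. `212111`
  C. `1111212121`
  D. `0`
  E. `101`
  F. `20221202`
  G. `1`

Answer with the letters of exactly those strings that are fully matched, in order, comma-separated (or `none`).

A. `1121112111` → match
B. `212111` → match
C. `1111212121` → match
D. `0` → match
E. `101` → no match
F. `20221202` → no match
G. `1` → match

A, B, C, D, G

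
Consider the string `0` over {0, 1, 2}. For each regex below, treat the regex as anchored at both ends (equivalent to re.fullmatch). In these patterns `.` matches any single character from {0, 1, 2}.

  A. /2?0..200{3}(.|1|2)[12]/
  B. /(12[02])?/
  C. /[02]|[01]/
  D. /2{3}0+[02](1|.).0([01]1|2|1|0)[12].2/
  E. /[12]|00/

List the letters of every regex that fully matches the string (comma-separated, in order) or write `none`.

A → no match
B → no match
C → match
D → no match — must start with `2`
E → no match

C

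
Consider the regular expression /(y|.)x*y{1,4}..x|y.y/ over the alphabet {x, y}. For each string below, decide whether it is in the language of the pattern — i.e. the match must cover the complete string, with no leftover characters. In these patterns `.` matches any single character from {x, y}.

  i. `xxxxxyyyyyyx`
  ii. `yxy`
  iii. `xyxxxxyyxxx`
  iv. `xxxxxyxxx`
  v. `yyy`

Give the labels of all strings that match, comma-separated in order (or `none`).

i → match
ii → match
iii → no match
iv → match
v → match

i, ii, iv, v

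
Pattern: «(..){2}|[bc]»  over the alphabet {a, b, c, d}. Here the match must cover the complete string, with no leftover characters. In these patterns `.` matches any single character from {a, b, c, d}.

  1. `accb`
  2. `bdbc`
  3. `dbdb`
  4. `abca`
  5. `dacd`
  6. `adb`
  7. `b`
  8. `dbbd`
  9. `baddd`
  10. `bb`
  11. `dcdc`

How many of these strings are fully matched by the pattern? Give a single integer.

1. `accb` → match
2. `bdbc` → match
3. `dbdb` → match
4. `abca` → match
5. `dacd` → match
6. `adb` → no match
7. `b` → match
8. `dbbd` → match
9. `baddd` → no match
10. `bb` → no match
11. `dcdc` → match
Total matched: 8

8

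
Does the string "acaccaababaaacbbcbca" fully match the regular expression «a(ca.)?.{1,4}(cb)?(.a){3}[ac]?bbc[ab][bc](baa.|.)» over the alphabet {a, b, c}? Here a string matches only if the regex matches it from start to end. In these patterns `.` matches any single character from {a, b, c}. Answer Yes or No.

Yes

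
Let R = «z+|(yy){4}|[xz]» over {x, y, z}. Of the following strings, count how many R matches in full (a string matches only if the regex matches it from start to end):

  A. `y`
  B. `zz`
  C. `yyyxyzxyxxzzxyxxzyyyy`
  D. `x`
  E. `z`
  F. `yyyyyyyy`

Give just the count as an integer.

4

A → no match
B → match
C → no match
D → match
E → match
F → match
Total matched: 4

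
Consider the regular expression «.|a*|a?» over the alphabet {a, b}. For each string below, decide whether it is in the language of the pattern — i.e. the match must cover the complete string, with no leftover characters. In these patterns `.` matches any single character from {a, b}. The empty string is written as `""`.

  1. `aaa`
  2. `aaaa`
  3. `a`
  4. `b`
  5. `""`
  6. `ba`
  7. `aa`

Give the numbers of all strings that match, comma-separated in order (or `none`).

1, 2, 3, 4, 5, 7

1 → match
2 → match
3 → match
4 → match
5 → match
6 → no match
7 → match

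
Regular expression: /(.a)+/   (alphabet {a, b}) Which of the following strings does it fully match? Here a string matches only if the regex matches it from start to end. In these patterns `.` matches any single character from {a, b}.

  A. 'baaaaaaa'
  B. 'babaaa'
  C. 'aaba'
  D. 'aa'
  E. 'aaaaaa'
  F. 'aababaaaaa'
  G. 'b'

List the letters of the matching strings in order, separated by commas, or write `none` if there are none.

A → match
B → match
C → match
D → match
E → match
F → match
G → no match — must end with 'a'

A, B, C, D, E, F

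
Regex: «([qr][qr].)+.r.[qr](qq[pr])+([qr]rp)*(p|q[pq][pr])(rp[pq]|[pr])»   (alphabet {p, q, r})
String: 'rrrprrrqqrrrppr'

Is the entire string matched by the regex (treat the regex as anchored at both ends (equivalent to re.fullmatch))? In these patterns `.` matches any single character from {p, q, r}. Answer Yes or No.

Yes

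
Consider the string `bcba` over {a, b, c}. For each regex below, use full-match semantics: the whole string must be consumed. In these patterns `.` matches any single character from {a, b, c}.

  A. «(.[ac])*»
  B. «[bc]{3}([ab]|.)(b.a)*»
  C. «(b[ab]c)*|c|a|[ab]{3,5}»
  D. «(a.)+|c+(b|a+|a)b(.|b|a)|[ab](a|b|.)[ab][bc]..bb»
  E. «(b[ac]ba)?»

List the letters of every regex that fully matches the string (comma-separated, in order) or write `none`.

A → match
B → match
C → no match
D → no match
E → match

A, B, E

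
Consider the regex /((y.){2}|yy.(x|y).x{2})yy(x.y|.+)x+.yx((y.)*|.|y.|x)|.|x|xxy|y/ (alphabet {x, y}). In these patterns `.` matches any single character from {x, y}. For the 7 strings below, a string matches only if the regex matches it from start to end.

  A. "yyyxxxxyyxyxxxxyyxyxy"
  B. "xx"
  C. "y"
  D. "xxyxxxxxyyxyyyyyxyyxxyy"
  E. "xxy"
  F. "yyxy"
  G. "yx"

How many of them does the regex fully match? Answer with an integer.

A → no match
B. "xx" → no match
C. "y" → match
D → no match
E. "xxy" → match
F. "yyxy" → no match
G. "yx" → no match
Total matched: 2

2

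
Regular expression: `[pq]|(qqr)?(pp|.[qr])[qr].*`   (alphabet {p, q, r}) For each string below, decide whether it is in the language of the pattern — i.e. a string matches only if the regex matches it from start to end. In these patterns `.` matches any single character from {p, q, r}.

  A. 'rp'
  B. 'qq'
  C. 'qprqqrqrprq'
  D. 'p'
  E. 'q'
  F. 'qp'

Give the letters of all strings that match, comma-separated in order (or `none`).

D, E

A. 'rp' → no match
B. 'qq' → no match
C. 'qprqqrqrprq' → no match
D. 'p' → match
E. 'q' → match
F. 'qp' → no match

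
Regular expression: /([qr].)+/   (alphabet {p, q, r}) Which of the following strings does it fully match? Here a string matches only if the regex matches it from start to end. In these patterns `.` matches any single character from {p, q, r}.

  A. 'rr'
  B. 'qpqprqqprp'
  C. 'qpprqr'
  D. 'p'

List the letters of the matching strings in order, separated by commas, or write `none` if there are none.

A, B

A → match
B → match
C → no match
D → no match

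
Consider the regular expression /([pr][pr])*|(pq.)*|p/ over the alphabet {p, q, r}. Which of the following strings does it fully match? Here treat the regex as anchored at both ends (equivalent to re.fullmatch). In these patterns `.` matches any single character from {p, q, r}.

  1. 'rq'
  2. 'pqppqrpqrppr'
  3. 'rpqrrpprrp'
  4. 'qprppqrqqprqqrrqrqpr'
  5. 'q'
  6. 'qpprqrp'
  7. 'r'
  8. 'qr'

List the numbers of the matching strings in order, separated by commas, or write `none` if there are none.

1 → no match
2 → no match
3 → no match
4 → no match
5 → no match
6 → no match
7 → no match
8 → no match

none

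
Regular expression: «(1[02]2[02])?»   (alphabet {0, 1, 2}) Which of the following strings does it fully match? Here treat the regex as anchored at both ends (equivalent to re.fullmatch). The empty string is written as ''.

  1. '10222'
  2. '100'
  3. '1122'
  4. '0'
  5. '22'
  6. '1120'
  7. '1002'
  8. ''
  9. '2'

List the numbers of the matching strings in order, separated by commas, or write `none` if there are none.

1 → no match
2 → no match
3 → no match
4 → no match
5 → no match
6 → no match
7 → no match
8 → match
9 → no match

8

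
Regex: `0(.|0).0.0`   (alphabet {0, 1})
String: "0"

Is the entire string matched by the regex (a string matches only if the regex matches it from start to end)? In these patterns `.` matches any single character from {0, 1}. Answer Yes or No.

No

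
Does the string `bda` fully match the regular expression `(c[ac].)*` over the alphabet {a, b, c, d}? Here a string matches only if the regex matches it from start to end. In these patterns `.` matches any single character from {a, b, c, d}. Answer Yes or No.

No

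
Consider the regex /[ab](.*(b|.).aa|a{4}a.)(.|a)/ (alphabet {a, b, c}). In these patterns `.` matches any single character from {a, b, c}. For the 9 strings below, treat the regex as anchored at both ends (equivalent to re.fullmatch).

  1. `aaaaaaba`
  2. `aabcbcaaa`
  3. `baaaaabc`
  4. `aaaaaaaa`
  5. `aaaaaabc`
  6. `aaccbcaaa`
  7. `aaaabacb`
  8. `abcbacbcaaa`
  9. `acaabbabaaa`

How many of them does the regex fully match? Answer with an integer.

1 → match
2 → match
3 → match
4 → match
5 → match
6 → match
7 → no match
8 → match
9 → match
Total matched: 8

8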